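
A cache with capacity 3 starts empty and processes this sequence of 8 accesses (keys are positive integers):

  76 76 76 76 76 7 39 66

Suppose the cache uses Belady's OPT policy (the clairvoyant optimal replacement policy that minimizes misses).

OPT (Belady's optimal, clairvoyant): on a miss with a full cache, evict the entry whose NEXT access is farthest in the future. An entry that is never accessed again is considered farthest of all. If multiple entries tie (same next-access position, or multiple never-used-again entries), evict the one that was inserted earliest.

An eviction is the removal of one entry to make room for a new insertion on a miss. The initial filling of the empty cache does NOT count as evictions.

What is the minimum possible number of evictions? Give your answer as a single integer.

Answer: 1

Derivation:
OPT (Belady) simulation (capacity=3):
  1. access 76: MISS. Cache: [76]
  2. access 76: HIT. Next use of 76: step 3. Cache: [76]
  3. access 76: HIT. Next use of 76: step 4. Cache: [76]
  4. access 76: HIT. Next use of 76: step 5. Cache: [76]
  5. access 76: HIT. Next use of 76: never. Cache: [76]
  6. access 7: MISS. Cache: [76 7]
  7. access 39: MISS. Cache: [76 7 39]
  8. access 66: MISS, evict 76 (next use: never). Cache: [7 39 66]
Total: 4 hits, 4 misses, 1 evictions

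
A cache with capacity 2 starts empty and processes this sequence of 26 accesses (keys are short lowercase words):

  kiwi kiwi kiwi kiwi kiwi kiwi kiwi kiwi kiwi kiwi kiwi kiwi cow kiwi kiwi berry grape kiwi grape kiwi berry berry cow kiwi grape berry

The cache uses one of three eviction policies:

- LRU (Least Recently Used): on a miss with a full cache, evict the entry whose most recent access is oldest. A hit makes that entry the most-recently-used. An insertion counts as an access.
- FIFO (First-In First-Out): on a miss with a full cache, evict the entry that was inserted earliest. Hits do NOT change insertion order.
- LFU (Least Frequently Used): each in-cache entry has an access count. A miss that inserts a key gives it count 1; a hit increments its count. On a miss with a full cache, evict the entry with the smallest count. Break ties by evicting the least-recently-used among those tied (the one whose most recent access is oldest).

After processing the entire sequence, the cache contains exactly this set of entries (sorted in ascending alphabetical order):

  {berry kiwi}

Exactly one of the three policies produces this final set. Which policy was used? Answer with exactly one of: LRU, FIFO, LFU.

Answer: LFU

Derivation:
Simulating under each policy and comparing final sets:
  LRU: final set = {berry grape} -> differs
  FIFO: final set = {berry grape} -> differs
  LFU: final set = {berry kiwi} -> MATCHES target
Only LFU produces the target set.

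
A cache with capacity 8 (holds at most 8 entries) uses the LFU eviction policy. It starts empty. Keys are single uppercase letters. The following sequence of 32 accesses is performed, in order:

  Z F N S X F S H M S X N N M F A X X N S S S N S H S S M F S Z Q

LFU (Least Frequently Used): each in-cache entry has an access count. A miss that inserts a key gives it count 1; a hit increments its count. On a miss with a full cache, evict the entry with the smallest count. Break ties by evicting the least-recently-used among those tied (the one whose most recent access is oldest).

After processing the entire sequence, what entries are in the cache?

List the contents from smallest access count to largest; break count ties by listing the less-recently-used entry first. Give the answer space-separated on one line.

LFU simulation (capacity=8):
  1. access Z: MISS. Cache: [Z(c=1)]
  2. access F: MISS. Cache: [Z(c=1) F(c=1)]
  3. access N: MISS. Cache: [Z(c=1) F(c=1) N(c=1)]
  4. access S: MISS. Cache: [Z(c=1) F(c=1) N(c=1) S(c=1)]
  5. access X: MISS. Cache: [Z(c=1) F(c=1) N(c=1) S(c=1) X(c=1)]
  6. access F: HIT, count now 2. Cache: [Z(c=1) N(c=1) S(c=1) X(c=1) F(c=2)]
  7. access S: HIT, count now 2. Cache: [Z(c=1) N(c=1) X(c=1) F(c=2) S(c=2)]
  8. access H: MISS. Cache: [Z(c=1) N(c=1) X(c=1) H(c=1) F(c=2) S(c=2)]
  9. access M: MISS. Cache: [Z(c=1) N(c=1) X(c=1) H(c=1) M(c=1) F(c=2) S(c=2)]
  10. access S: HIT, count now 3. Cache: [Z(c=1) N(c=1) X(c=1) H(c=1) M(c=1) F(c=2) S(c=3)]
  11. access X: HIT, count now 2. Cache: [Z(c=1) N(c=1) H(c=1) M(c=1) F(c=2) X(c=2) S(c=3)]
  12. access N: HIT, count now 2. Cache: [Z(c=1) H(c=1) M(c=1) F(c=2) X(c=2) N(c=2) S(c=3)]
  13. access N: HIT, count now 3. Cache: [Z(c=1) H(c=1) M(c=1) F(c=2) X(c=2) S(c=3) N(c=3)]
  14. access M: HIT, count now 2. Cache: [Z(c=1) H(c=1) F(c=2) X(c=2) M(c=2) S(c=3) N(c=3)]
  15. access F: HIT, count now 3. Cache: [Z(c=1) H(c=1) X(c=2) M(c=2) S(c=3) N(c=3) F(c=3)]
  16. access A: MISS. Cache: [Z(c=1) H(c=1) A(c=1) X(c=2) M(c=2) S(c=3) N(c=3) F(c=3)]
  17. access X: HIT, count now 3. Cache: [Z(c=1) H(c=1) A(c=1) M(c=2) S(c=3) N(c=3) F(c=3) X(c=3)]
  18. access X: HIT, count now 4. Cache: [Z(c=1) H(c=1) A(c=1) M(c=2) S(c=3) N(c=3) F(c=3) X(c=4)]
  19. access N: HIT, count now 4. Cache: [Z(c=1) H(c=1) A(c=1) M(c=2) S(c=3) F(c=3) X(c=4) N(c=4)]
  20. access S: HIT, count now 4. Cache: [Z(c=1) H(c=1) A(c=1) M(c=2) F(c=3) X(c=4) N(c=4) S(c=4)]
  21. access S: HIT, count now 5. Cache: [Z(c=1) H(c=1) A(c=1) M(c=2) F(c=3) X(c=4) N(c=4) S(c=5)]
  22. access S: HIT, count now 6. Cache: [Z(c=1) H(c=1) A(c=1) M(c=2) F(c=3) X(c=4) N(c=4) S(c=6)]
  23. access N: HIT, count now 5. Cache: [Z(c=1) H(c=1) A(c=1) M(c=2) F(c=3) X(c=4) N(c=5) S(c=6)]
  24. access S: HIT, count now 7. Cache: [Z(c=1) H(c=1) A(c=1) M(c=2) F(c=3) X(c=4) N(c=5) S(c=7)]
  25. access H: HIT, count now 2. Cache: [Z(c=1) A(c=1) M(c=2) H(c=2) F(c=3) X(c=4) N(c=5) S(c=7)]
  26. access S: HIT, count now 8. Cache: [Z(c=1) A(c=1) M(c=2) H(c=2) F(c=3) X(c=4) N(c=5) S(c=8)]
  27. access S: HIT, count now 9. Cache: [Z(c=1) A(c=1) M(c=2) H(c=2) F(c=3) X(c=4) N(c=5) S(c=9)]
  28. access M: HIT, count now 3. Cache: [Z(c=1) A(c=1) H(c=2) F(c=3) M(c=3) X(c=4) N(c=5) S(c=9)]
  29. access F: HIT, count now 4. Cache: [Z(c=1) A(c=1) H(c=2) M(c=3) X(c=4) F(c=4) N(c=5) S(c=9)]
  30. access S: HIT, count now 10. Cache: [Z(c=1) A(c=1) H(c=2) M(c=3) X(c=4) F(c=4) N(c=5) S(c=10)]
  31. access Z: HIT, count now 2. Cache: [A(c=1) H(c=2) Z(c=2) M(c=3) X(c=4) F(c=4) N(c=5) S(c=10)]
  32. access Q: MISS, evict A(c=1). Cache: [Q(c=1) H(c=2) Z(c=2) M(c=3) X(c=4) F(c=4) N(c=5) S(c=10)]
Total: 23 hits, 9 misses, 1 evictions

Answer: Q H Z M X F N S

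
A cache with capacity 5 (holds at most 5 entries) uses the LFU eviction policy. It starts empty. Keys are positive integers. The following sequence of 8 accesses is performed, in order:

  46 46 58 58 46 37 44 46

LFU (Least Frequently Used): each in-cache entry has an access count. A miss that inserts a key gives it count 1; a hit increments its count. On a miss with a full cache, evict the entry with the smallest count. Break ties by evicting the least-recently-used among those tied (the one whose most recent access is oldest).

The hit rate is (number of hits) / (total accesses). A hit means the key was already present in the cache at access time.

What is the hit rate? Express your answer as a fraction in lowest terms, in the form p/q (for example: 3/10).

LFU simulation (capacity=5):
  1. access 46: MISS. Cache: [46(c=1)]
  2. access 46: HIT, count now 2. Cache: [46(c=2)]
  3. access 58: MISS. Cache: [58(c=1) 46(c=2)]
  4. access 58: HIT, count now 2. Cache: [46(c=2) 58(c=2)]
  5. access 46: HIT, count now 3. Cache: [58(c=2) 46(c=3)]
  6. access 37: MISS. Cache: [37(c=1) 58(c=2) 46(c=3)]
  7. access 44: MISS. Cache: [37(c=1) 44(c=1) 58(c=2) 46(c=3)]
  8. access 46: HIT, count now 4. Cache: [37(c=1) 44(c=1) 58(c=2) 46(c=4)]
Total: 4 hits, 4 misses, 0 evictions

Hit rate = 4/8 = 1/2

Answer: 1/2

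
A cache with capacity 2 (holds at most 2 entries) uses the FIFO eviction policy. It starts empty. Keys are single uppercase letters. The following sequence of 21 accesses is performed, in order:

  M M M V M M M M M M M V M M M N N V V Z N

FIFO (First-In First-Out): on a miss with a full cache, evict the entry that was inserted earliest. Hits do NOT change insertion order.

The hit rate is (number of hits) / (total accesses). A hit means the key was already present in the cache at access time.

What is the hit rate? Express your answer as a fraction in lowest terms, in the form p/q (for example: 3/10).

FIFO simulation (capacity=2):
  1. access M: MISS. Cache (old->new): [M]
  2. access M: HIT. Cache (old->new): [M]
  3. access M: HIT. Cache (old->new): [M]
  4. access V: MISS. Cache (old->new): [M V]
  5. access M: HIT. Cache (old->new): [M V]
  6. access M: HIT. Cache (old->new): [M V]
  7. access M: HIT. Cache (old->new): [M V]
  8. access M: HIT. Cache (old->new): [M V]
  9. access M: HIT. Cache (old->new): [M V]
  10. access M: HIT. Cache (old->new): [M V]
  11. access M: HIT. Cache (old->new): [M V]
  12. access V: HIT. Cache (old->new): [M V]
  13. access M: HIT. Cache (old->new): [M V]
  14. access M: HIT. Cache (old->new): [M V]
  15. access M: HIT. Cache (old->new): [M V]
  16. access N: MISS, evict M. Cache (old->new): [V N]
  17. access N: HIT. Cache (old->new): [V N]
  18. access V: HIT. Cache (old->new): [V N]
  19. access V: HIT. Cache (old->new): [V N]
  20. access Z: MISS, evict V. Cache (old->new): [N Z]
  21. access N: HIT. Cache (old->new): [N Z]
Total: 17 hits, 4 misses, 2 evictions

Hit rate = 17/21

Answer: 17/21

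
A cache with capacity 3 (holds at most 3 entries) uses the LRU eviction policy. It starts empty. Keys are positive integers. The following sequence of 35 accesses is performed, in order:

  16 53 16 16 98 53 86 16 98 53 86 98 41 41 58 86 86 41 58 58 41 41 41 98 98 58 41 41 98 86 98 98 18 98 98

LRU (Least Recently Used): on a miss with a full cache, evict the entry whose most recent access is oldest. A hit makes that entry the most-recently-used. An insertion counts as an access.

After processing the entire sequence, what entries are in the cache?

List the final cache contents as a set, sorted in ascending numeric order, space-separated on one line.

LRU simulation (capacity=3):
  1. access 16: MISS. Cache (LRU->MRU): [16]
  2. access 53: MISS. Cache (LRU->MRU): [16 53]
  3. access 16: HIT. Cache (LRU->MRU): [53 16]
  4. access 16: HIT. Cache (LRU->MRU): [53 16]
  5. access 98: MISS. Cache (LRU->MRU): [53 16 98]
  6. access 53: HIT. Cache (LRU->MRU): [16 98 53]
  7. access 86: MISS, evict 16. Cache (LRU->MRU): [98 53 86]
  8. access 16: MISS, evict 98. Cache (LRU->MRU): [53 86 16]
  9. access 98: MISS, evict 53. Cache (LRU->MRU): [86 16 98]
  10. access 53: MISS, evict 86. Cache (LRU->MRU): [16 98 53]
  11. access 86: MISS, evict 16. Cache (LRU->MRU): [98 53 86]
  12. access 98: HIT. Cache (LRU->MRU): [53 86 98]
  13. access 41: MISS, evict 53. Cache (LRU->MRU): [86 98 41]
  14. access 41: HIT. Cache (LRU->MRU): [86 98 41]
  15. access 58: MISS, evict 86. Cache (LRU->MRU): [98 41 58]
  16. access 86: MISS, evict 98. Cache (LRU->MRU): [41 58 86]
  17. access 86: HIT. Cache (LRU->MRU): [41 58 86]
  18. access 41: HIT. Cache (LRU->MRU): [58 86 41]
  19. access 58: HIT. Cache (LRU->MRU): [86 41 58]
  20. access 58: HIT. Cache (LRU->MRU): [86 41 58]
  21. access 41: HIT. Cache (LRU->MRU): [86 58 41]
  22. access 41: HIT. Cache (LRU->MRU): [86 58 41]
  23. access 41: HIT. Cache (LRU->MRU): [86 58 41]
  24. access 98: MISS, evict 86. Cache (LRU->MRU): [58 41 98]
  25. access 98: HIT. Cache (LRU->MRU): [58 41 98]
  26. access 58: HIT. Cache (LRU->MRU): [41 98 58]
  27. access 41: HIT. Cache (LRU->MRU): [98 58 41]
  28. access 41: HIT. Cache (LRU->MRU): [98 58 41]
  29. access 98: HIT. Cache (LRU->MRU): [58 41 98]
  30. access 86: MISS, evict 58. Cache (LRU->MRU): [41 98 86]
  31. access 98: HIT. Cache (LRU->MRU): [41 86 98]
  32. access 98: HIT. Cache (LRU->MRU): [41 86 98]
  33. access 18: MISS, evict 41. Cache (LRU->MRU): [86 98 18]
  34. access 98: HIT. Cache (LRU->MRU): [86 18 98]
  35. access 98: HIT. Cache (LRU->MRU): [86 18 98]
Total: 21 hits, 14 misses, 11 evictions

Answer: 18 86 98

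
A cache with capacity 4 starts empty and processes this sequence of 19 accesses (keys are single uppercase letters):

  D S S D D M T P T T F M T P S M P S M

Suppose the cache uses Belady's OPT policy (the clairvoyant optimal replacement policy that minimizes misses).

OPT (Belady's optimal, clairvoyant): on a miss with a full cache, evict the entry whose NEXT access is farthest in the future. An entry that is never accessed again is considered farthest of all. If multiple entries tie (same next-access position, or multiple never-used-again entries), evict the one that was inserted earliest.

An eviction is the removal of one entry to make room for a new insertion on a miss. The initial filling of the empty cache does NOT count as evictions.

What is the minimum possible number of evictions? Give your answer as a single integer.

Answer: 3

Derivation:
OPT (Belady) simulation (capacity=4):
  1. access D: MISS. Cache: [D]
  2. access S: MISS. Cache: [D S]
  3. access S: HIT. Next use of S: step 15. Cache: [D S]
  4. access D: HIT. Next use of D: step 5. Cache: [D S]
  5. access D: HIT. Next use of D: never. Cache: [D S]
  6. access M: MISS. Cache: [D S M]
  7. access T: MISS. Cache: [D S M T]
  8. access P: MISS, evict D (next use: never). Cache: [S M T P]
  9. access T: HIT. Next use of T: step 10. Cache: [S M T P]
  10. access T: HIT. Next use of T: step 13. Cache: [S M T P]
  11. access F: MISS, evict S (next use: step 15). Cache: [M T P F]
  12. access M: HIT. Next use of M: step 16. Cache: [M T P F]
  13. access T: HIT. Next use of T: never. Cache: [M T P F]
  14. access P: HIT. Next use of P: step 17. Cache: [M T P F]
  15. access S: MISS, evict T (next use: never). Cache: [M P F S]
  16. access M: HIT. Next use of M: step 19. Cache: [M P F S]
  17. access P: HIT. Next use of P: never. Cache: [M P F S]
  18. access S: HIT. Next use of S: never. Cache: [M P F S]
  19. access M: HIT. Next use of M: never. Cache: [M P F S]
Total: 12 hits, 7 misses, 3 evictions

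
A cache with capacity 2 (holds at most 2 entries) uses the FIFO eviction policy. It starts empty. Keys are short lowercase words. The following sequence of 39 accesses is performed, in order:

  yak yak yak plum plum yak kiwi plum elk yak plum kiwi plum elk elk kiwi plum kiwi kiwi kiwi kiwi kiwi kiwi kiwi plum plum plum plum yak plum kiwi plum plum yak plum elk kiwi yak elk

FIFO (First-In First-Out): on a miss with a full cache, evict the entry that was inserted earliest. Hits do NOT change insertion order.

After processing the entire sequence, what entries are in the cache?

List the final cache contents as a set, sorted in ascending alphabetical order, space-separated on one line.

Answer: elk yak

Derivation:
FIFO simulation (capacity=2):
  1. access yak: MISS. Cache (old->new): [yak]
  2. access yak: HIT. Cache (old->new): [yak]
  3. access yak: HIT. Cache (old->new): [yak]
  4. access plum: MISS. Cache (old->new): [yak plum]
  5. access plum: HIT. Cache (old->new): [yak plum]
  6. access yak: HIT. Cache (old->new): [yak plum]
  7. access kiwi: MISS, evict yak. Cache (old->new): [plum kiwi]
  8. access plum: HIT. Cache (old->new): [plum kiwi]
  9. access elk: MISS, evict plum. Cache (old->new): [kiwi elk]
  10. access yak: MISS, evict kiwi. Cache (old->new): [elk yak]
  11. access plum: MISS, evict elk. Cache (old->new): [yak plum]
  12. access kiwi: MISS, evict yak. Cache (old->new): [plum kiwi]
  13. access plum: HIT. Cache (old->new): [plum kiwi]
  14. access elk: MISS, evict plum. Cache (old->new): [kiwi elk]
  15. access elk: HIT. Cache (old->new): [kiwi elk]
  16. access kiwi: HIT. Cache (old->new): [kiwi elk]
  17. access plum: MISS, evict kiwi. Cache (old->new): [elk plum]
  18. access kiwi: MISS, evict elk. Cache (old->new): [plum kiwi]
  19. access kiwi: HIT. Cache (old->new): [plum kiwi]
  20. access kiwi: HIT. Cache (old->new): [plum kiwi]
  21. access kiwi: HIT. Cache (old->new): [plum kiwi]
  22. access kiwi: HIT. Cache (old->new): [plum kiwi]
  23. access kiwi: HIT. Cache (old->new): [plum kiwi]
  24. access kiwi: HIT. Cache (old->new): [plum kiwi]
  25. access plum: HIT. Cache (old->new): [plum kiwi]
  26. access plum: HIT. Cache (old->new): [plum kiwi]
  27. access plum: HIT. Cache (old->new): [plum kiwi]
  28. access plum: HIT. Cache (old->new): [plum kiwi]
  29. access yak: MISS, evict plum. Cache (old->new): [kiwi yak]
  30. access plum: MISS, evict kiwi. Cache (old->new): [yak plum]
  31. access kiwi: MISS, evict yak. Cache (old->new): [plum kiwi]
  32. access plum: HIT. Cache (old->new): [plum kiwi]
  33. access plum: HIT. Cache (old->new): [plum kiwi]
  34. access yak: MISS, evict plum. Cache (old->new): [kiwi yak]
  35. access plum: MISS, evict kiwi. Cache (old->new): [yak plum]
  36. access elk: MISS, evict yak. Cache (old->new): [plum elk]
  37. access kiwi: MISS, evict plum. Cache (old->new): [elk kiwi]
  38. access yak: MISS, evict elk. Cache (old->new): [kiwi yak]
  39. access elk: MISS, evict kiwi. Cache (old->new): [yak elk]
Total: 20 hits, 19 misses, 17 evictions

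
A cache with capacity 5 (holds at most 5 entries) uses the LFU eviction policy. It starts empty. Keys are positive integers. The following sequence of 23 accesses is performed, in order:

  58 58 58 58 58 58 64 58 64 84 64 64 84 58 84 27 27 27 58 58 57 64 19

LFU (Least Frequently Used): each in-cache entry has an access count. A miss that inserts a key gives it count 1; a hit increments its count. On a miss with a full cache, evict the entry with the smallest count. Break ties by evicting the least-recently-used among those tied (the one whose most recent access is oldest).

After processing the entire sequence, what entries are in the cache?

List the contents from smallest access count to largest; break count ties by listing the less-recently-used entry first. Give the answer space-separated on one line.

LFU simulation (capacity=5):
  1. access 58: MISS. Cache: [58(c=1)]
  2. access 58: HIT, count now 2. Cache: [58(c=2)]
  3. access 58: HIT, count now 3. Cache: [58(c=3)]
  4. access 58: HIT, count now 4. Cache: [58(c=4)]
  5. access 58: HIT, count now 5. Cache: [58(c=5)]
  6. access 58: HIT, count now 6. Cache: [58(c=6)]
  7. access 64: MISS. Cache: [64(c=1) 58(c=6)]
  8. access 58: HIT, count now 7. Cache: [64(c=1) 58(c=7)]
  9. access 64: HIT, count now 2. Cache: [64(c=2) 58(c=7)]
  10. access 84: MISS. Cache: [84(c=1) 64(c=2) 58(c=7)]
  11. access 64: HIT, count now 3. Cache: [84(c=1) 64(c=3) 58(c=7)]
  12. access 64: HIT, count now 4. Cache: [84(c=1) 64(c=4) 58(c=7)]
  13. access 84: HIT, count now 2. Cache: [84(c=2) 64(c=4) 58(c=7)]
  14. access 58: HIT, count now 8. Cache: [84(c=2) 64(c=4) 58(c=8)]
  15. access 84: HIT, count now 3. Cache: [84(c=3) 64(c=4) 58(c=8)]
  16. access 27: MISS. Cache: [27(c=1) 84(c=3) 64(c=4) 58(c=8)]
  17. access 27: HIT, count now 2. Cache: [27(c=2) 84(c=3) 64(c=4) 58(c=8)]
  18. access 27: HIT, count now 3. Cache: [84(c=3) 27(c=3) 64(c=4) 58(c=8)]
  19. access 58: HIT, count now 9. Cache: [84(c=3) 27(c=3) 64(c=4) 58(c=9)]
  20. access 58: HIT, count now 10. Cache: [84(c=3) 27(c=3) 64(c=4) 58(c=10)]
  21. access 57: MISS. Cache: [57(c=1) 84(c=3) 27(c=3) 64(c=4) 58(c=10)]
  22. access 64: HIT, count now 5. Cache: [57(c=1) 84(c=3) 27(c=3) 64(c=5) 58(c=10)]
  23. access 19: MISS, evict 57(c=1). Cache: [19(c=1) 84(c=3) 27(c=3) 64(c=5) 58(c=10)]
Total: 17 hits, 6 misses, 1 evictions

Answer: 19 84 27 64 58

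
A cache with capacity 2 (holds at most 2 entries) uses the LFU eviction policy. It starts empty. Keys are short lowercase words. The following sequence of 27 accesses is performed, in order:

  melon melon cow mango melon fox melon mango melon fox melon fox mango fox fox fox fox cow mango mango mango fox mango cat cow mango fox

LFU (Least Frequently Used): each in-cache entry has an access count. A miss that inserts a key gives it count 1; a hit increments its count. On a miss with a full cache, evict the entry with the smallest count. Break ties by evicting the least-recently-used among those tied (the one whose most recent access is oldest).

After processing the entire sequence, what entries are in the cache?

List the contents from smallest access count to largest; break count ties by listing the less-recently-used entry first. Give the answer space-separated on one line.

LFU simulation (capacity=2):
  1. access melon: MISS. Cache: [melon(c=1)]
  2. access melon: HIT, count now 2. Cache: [melon(c=2)]
  3. access cow: MISS. Cache: [cow(c=1) melon(c=2)]
  4. access mango: MISS, evict cow(c=1). Cache: [mango(c=1) melon(c=2)]
  5. access melon: HIT, count now 3. Cache: [mango(c=1) melon(c=3)]
  6. access fox: MISS, evict mango(c=1). Cache: [fox(c=1) melon(c=3)]
  7. access melon: HIT, count now 4. Cache: [fox(c=1) melon(c=4)]
  8. access mango: MISS, evict fox(c=1). Cache: [mango(c=1) melon(c=4)]
  9. access melon: HIT, count now 5. Cache: [mango(c=1) melon(c=5)]
  10. access fox: MISS, evict mango(c=1). Cache: [fox(c=1) melon(c=5)]
  11. access melon: HIT, count now 6. Cache: [fox(c=1) melon(c=6)]
  12. access fox: HIT, count now 2. Cache: [fox(c=2) melon(c=6)]
  13. access mango: MISS, evict fox(c=2). Cache: [mango(c=1) melon(c=6)]
  14. access fox: MISS, evict mango(c=1). Cache: [fox(c=1) melon(c=6)]
  15. access fox: HIT, count now 2. Cache: [fox(c=2) melon(c=6)]
  16. access fox: HIT, count now 3. Cache: [fox(c=3) melon(c=6)]
  17. access fox: HIT, count now 4. Cache: [fox(c=4) melon(c=6)]
  18. access cow: MISS, evict fox(c=4). Cache: [cow(c=1) melon(c=6)]
  19. access mango: MISS, evict cow(c=1). Cache: [mango(c=1) melon(c=6)]
  20. access mango: HIT, count now 2. Cache: [mango(c=2) melon(c=6)]
  21. access mango: HIT, count now 3. Cache: [mango(c=3) melon(c=6)]
  22. access fox: MISS, evict mango(c=3). Cache: [fox(c=1) melon(c=6)]
  23. access mango: MISS, evict fox(c=1). Cache: [mango(c=1) melon(c=6)]
  24. access cat: MISS, evict mango(c=1). Cache: [cat(c=1) melon(c=6)]
  25. access cow: MISS, evict cat(c=1). Cache: [cow(c=1) melon(c=6)]
  26. access mango: MISS, evict cow(c=1). Cache: [mango(c=1) melon(c=6)]
  27. access fox: MISS, evict mango(c=1). Cache: [fox(c=1) melon(c=6)]
Total: 11 hits, 16 misses, 14 evictions

Answer: fox melon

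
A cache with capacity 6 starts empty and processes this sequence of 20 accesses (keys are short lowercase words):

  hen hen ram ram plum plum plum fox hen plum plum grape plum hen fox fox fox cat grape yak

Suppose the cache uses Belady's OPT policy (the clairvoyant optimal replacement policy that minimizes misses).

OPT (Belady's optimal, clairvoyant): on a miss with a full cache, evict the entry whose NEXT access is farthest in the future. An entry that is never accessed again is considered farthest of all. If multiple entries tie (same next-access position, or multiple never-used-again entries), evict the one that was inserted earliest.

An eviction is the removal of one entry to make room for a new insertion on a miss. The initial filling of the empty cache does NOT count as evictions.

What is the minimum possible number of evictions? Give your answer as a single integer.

Answer: 1

Derivation:
OPT (Belady) simulation (capacity=6):
  1. access hen: MISS. Cache: [hen]
  2. access hen: HIT. Next use of hen: step 9. Cache: [hen]
  3. access ram: MISS. Cache: [hen ram]
  4. access ram: HIT. Next use of ram: never. Cache: [hen ram]
  5. access plum: MISS. Cache: [hen ram plum]
  6. access plum: HIT. Next use of plum: step 7. Cache: [hen ram plum]
  7. access plum: HIT. Next use of plum: step 10. Cache: [hen ram plum]
  8. access fox: MISS. Cache: [hen ram plum fox]
  9. access hen: HIT. Next use of hen: step 14. Cache: [hen ram plum fox]
  10. access plum: HIT. Next use of plum: step 11. Cache: [hen ram plum fox]
  11. access plum: HIT. Next use of plum: step 13. Cache: [hen ram plum fox]
  12. access grape: MISS. Cache: [hen ram plum fox grape]
  13. access plum: HIT. Next use of plum: never. Cache: [hen ram plum fox grape]
  14. access hen: HIT. Next use of hen: never. Cache: [hen ram plum fox grape]
  15. access fox: HIT. Next use of fox: step 16. Cache: [hen ram plum fox grape]
  16. access fox: HIT. Next use of fox: step 17. Cache: [hen ram plum fox grape]
  17. access fox: HIT. Next use of fox: never. Cache: [hen ram plum fox grape]
  18. access cat: MISS. Cache: [hen ram plum fox grape cat]
  19. access grape: HIT. Next use of grape: never. Cache: [hen ram plum fox grape cat]
  20. access yak: MISS, evict hen (next use: never). Cache: [ram plum fox grape cat yak]
Total: 13 hits, 7 misses, 1 evictions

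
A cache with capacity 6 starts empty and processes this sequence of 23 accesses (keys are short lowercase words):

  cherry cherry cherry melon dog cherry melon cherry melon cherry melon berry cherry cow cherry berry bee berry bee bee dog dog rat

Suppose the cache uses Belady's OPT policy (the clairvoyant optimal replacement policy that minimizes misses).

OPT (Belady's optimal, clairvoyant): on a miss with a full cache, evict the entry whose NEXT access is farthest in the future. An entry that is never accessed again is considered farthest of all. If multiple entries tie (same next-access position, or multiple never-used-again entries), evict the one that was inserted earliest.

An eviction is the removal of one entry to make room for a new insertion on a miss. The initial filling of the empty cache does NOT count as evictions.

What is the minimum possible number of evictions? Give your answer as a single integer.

Answer: 1

Derivation:
OPT (Belady) simulation (capacity=6):
  1. access cherry: MISS. Cache: [cherry]
  2. access cherry: HIT. Next use of cherry: step 3. Cache: [cherry]
  3. access cherry: HIT. Next use of cherry: step 6. Cache: [cherry]
  4. access melon: MISS. Cache: [cherry melon]
  5. access dog: MISS. Cache: [cherry melon dog]
  6. access cherry: HIT. Next use of cherry: step 8. Cache: [cherry melon dog]
  7. access melon: HIT. Next use of melon: step 9. Cache: [cherry melon dog]
  8. access cherry: HIT. Next use of cherry: step 10. Cache: [cherry melon dog]
  9. access melon: HIT. Next use of melon: step 11. Cache: [cherry melon dog]
  10. access cherry: HIT. Next use of cherry: step 13. Cache: [cherry melon dog]
  11. access melon: HIT. Next use of melon: never. Cache: [cherry melon dog]
  12. access berry: MISS. Cache: [cherry melon dog berry]
  13. access cherry: HIT. Next use of cherry: step 15. Cache: [cherry melon dog berry]
  14. access cow: MISS. Cache: [cherry melon dog berry cow]
  15. access cherry: HIT. Next use of cherry: never. Cache: [cherry melon dog berry cow]
  16. access berry: HIT. Next use of berry: step 18. Cache: [cherry melon dog berry cow]
  17. access bee: MISS. Cache: [cherry melon dog berry cow bee]
  18. access berry: HIT. Next use of berry: never. Cache: [cherry melon dog berry cow bee]
  19. access bee: HIT. Next use of bee: step 20. Cache: [cherry melon dog berry cow bee]
  20. access bee: HIT. Next use of bee: never. Cache: [cherry melon dog berry cow bee]
  21. access dog: HIT. Next use of dog: step 22. Cache: [cherry melon dog berry cow bee]
  22. access dog: HIT. Next use of dog: never. Cache: [cherry melon dog berry cow bee]
  23. access rat: MISS, evict cherry (next use: never). Cache: [melon dog berry cow bee rat]
Total: 16 hits, 7 misses, 1 evictions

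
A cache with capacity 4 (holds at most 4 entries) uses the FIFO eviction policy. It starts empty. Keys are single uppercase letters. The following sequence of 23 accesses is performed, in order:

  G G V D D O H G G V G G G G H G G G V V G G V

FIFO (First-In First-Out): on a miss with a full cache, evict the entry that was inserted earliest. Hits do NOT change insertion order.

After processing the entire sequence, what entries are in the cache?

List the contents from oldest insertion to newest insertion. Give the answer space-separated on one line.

FIFO simulation (capacity=4):
  1. access G: MISS. Cache (old->new): [G]
  2. access G: HIT. Cache (old->new): [G]
  3. access V: MISS. Cache (old->new): [G V]
  4. access D: MISS. Cache (old->new): [G V D]
  5. access D: HIT. Cache (old->new): [G V D]
  6. access O: MISS. Cache (old->new): [G V D O]
  7. access H: MISS, evict G. Cache (old->new): [V D O H]
  8. access G: MISS, evict V. Cache (old->new): [D O H G]
  9. access G: HIT. Cache (old->new): [D O H G]
  10. access V: MISS, evict D. Cache (old->new): [O H G V]
  11. access G: HIT. Cache (old->new): [O H G V]
  12. access G: HIT. Cache (old->new): [O H G V]
  13. access G: HIT. Cache (old->new): [O H G V]
  14. access G: HIT. Cache (old->new): [O H G V]
  15. access H: HIT. Cache (old->new): [O H G V]
  16. access G: HIT. Cache (old->new): [O H G V]
  17. access G: HIT. Cache (old->new): [O H G V]
  18. access G: HIT. Cache (old->new): [O H G V]
  19. access V: HIT. Cache (old->new): [O H G V]
  20. access V: HIT. Cache (old->new): [O H G V]
  21. access G: HIT. Cache (old->new): [O H G V]
  22. access G: HIT. Cache (old->new): [O H G V]
  23. access V: HIT. Cache (old->new): [O H G V]
Total: 16 hits, 7 misses, 3 evictions

Answer: O H G V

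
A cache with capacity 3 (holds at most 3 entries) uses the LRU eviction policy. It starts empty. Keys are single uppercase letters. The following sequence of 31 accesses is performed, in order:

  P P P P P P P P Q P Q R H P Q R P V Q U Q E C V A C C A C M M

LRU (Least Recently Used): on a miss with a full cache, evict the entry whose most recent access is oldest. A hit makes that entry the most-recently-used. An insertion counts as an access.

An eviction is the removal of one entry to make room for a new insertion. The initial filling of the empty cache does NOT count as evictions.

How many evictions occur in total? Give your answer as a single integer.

LRU simulation (capacity=3):
  1. access P: MISS. Cache (LRU->MRU): [P]
  2. access P: HIT. Cache (LRU->MRU): [P]
  3. access P: HIT. Cache (LRU->MRU): [P]
  4. access P: HIT. Cache (LRU->MRU): [P]
  5. access P: HIT. Cache (LRU->MRU): [P]
  6. access P: HIT. Cache (LRU->MRU): [P]
  7. access P: HIT. Cache (LRU->MRU): [P]
  8. access P: HIT. Cache (LRU->MRU): [P]
  9. access Q: MISS. Cache (LRU->MRU): [P Q]
  10. access P: HIT. Cache (LRU->MRU): [Q P]
  11. access Q: HIT. Cache (LRU->MRU): [P Q]
  12. access R: MISS. Cache (LRU->MRU): [P Q R]
  13. access H: MISS, evict P. Cache (LRU->MRU): [Q R H]
  14. access P: MISS, evict Q. Cache (LRU->MRU): [R H P]
  15. access Q: MISS, evict R. Cache (LRU->MRU): [H P Q]
  16. access R: MISS, evict H. Cache (LRU->MRU): [P Q R]
  17. access P: HIT. Cache (LRU->MRU): [Q R P]
  18. access V: MISS, evict Q. Cache (LRU->MRU): [R P V]
  19. access Q: MISS, evict R. Cache (LRU->MRU): [P V Q]
  20. access U: MISS, evict P. Cache (LRU->MRU): [V Q U]
  21. access Q: HIT. Cache (LRU->MRU): [V U Q]
  22. access E: MISS, evict V. Cache (LRU->MRU): [U Q E]
  23. access C: MISS, evict U. Cache (LRU->MRU): [Q E C]
  24. access V: MISS, evict Q. Cache (LRU->MRU): [E C V]
  25. access A: MISS, evict E. Cache (LRU->MRU): [C V A]
  26. access C: HIT. Cache (LRU->MRU): [V A C]
  27. access C: HIT. Cache (LRU->MRU): [V A C]
  28. access A: HIT. Cache (LRU->MRU): [V C A]
  29. access C: HIT. Cache (LRU->MRU): [V A C]
  30. access M: MISS, evict V. Cache (LRU->MRU): [A C M]
  31. access M: HIT. Cache (LRU->MRU): [A C M]
Total: 16 hits, 15 misses, 12 evictions

Answer: 12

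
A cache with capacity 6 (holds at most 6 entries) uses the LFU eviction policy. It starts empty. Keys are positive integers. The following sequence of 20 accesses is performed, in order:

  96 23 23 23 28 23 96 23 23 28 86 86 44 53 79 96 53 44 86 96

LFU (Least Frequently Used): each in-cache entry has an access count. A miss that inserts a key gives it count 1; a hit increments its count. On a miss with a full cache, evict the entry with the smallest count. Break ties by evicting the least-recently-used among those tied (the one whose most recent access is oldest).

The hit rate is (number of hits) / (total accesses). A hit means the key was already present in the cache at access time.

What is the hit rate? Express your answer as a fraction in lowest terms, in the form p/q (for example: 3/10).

LFU simulation (capacity=6):
  1. access 96: MISS. Cache: [96(c=1)]
  2. access 23: MISS. Cache: [96(c=1) 23(c=1)]
  3. access 23: HIT, count now 2. Cache: [96(c=1) 23(c=2)]
  4. access 23: HIT, count now 3. Cache: [96(c=1) 23(c=3)]
  5. access 28: MISS. Cache: [96(c=1) 28(c=1) 23(c=3)]
  6. access 23: HIT, count now 4. Cache: [96(c=1) 28(c=1) 23(c=4)]
  7. access 96: HIT, count now 2. Cache: [28(c=1) 96(c=2) 23(c=4)]
  8. access 23: HIT, count now 5. Cache: [28(c=1) 96(c=2) 23(c=5)]
  9. access 23: HIT, count now 6. Cache: [28(c=1) 96(c=2) 23(c=6)]
  10. access 28: HIT, count now 2. Cache: [96(c=2) 28(c=2) 23(c=6)]
  11. access 86: MISS. Cache: [86(c=1) 96(c=2) 28(c=2) 23(c=6)]
  12. access 86: HIT, count now 2. Cache: [96(c=2) 28(c=2) 86(c=2) 23(c=6)]
  13. access 44: MISS. Cache: [44(c=1) 96(c=2) 28(c=2) 86(c=2) 23(c=6)]
  14. access 53: MISS. Cache: [44(c=1) 53(c=1) 96(c=2) 28(c=2) 86(c=2) 23(c=6)]
  15. access 79: MISS, evict 44(c=1). Cache: [53(c=1) 79(c=1) 96(c=2) 28(c=2) 86(c=2) 23(c=6)]
  16. access 96: HIT, count now 3. Cache: [53(c=1) 79(c=1) 28(c=2) 86(c=2) 96(c=3) 23(c=6)]
  17. access 53: HIT, count now 2. Cache: [79(c=1) 28(c=2) 86(c=2) 53(c=2) 96(c=3) 23(c=6)]
  18. access 44: MISS, evict 79(c=1). Cache: [44(c=1) 28(c=2) 86(c=2) 53(c=2) 96(c=3) 23(c=6)]
  19. access 86: HIT, count now 3. Cache: [44(c=1) 28(c=2) 53(c=2) 96(c=3) 86(c=3) 23(c=6)]
  20. access 96: HIT, count now 4. Cache: [44(c=1) 28(c=2) 53(c=2) 86(c=3) 96(c=4) 23(c=6)]
Total: 12 hits, 8 misses, 2 evictions

Hit rate = 12/20 = 3/5

Answer: 3/5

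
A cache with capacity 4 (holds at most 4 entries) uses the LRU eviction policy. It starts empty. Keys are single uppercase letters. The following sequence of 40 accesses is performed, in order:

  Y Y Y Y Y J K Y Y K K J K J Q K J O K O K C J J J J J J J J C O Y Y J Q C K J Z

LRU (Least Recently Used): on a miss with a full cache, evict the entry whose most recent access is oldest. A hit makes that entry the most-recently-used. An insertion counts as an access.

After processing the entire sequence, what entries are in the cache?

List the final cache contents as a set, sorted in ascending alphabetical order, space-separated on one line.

Answer: C J K Z

Derivation:
LRU simulation (capacity=4):
  1. access Y: MISS. Cache (LRU->MRU): [Y]
  2. access Y: HIT. Cache (LRU->MRU): [Y]
  3. access Y: HIT. Cache (LRU->MRU): [Y]
  4. access Y: HIT. Cache (LRU->MRU): [Y]
  5. access Y: HIT. Cache (LRU->MRU): [Y]
  6. access J: MISS. Cache (LRU->MRU): [Y J]
  7. access K: MISS. Cache (LRU->MRU): [Y J K]
  8. access Y: HIT. Cache (LRU->MRU): [J K Y]
  9. access Y: HIT. Cache (LRU->MRU): [J K Y]
  10. access K: HIT. Cache (LRU->MRU): [J Y K]
  11. access K: HIT. Cache (LRU->MRU): [J Y K]
  12. access J: HIT. Cache (LRU->MRU): [Y K J]
  13. access K: HIT. Cache (LRU->MRU): [Y J K]
  14. access J: HIT. Cache (LRU->MRU): [Y K J]
  15. access Q: MISS. Cache (LRU->MRU): [Y K J Q]
  16. access K: HIT. Cache (LRU->MRU): [Y J Q K]
  17. access J: HIT. Cache (LRU->MRU): [Y Q K J]
  18. access O: MISS, evict Y. Cache (LRU->MRU): [Q K J O]
  19. access K: HIT. Cache (LRU->MRU): [Q J O K]
  20. access O: HIT. Cache (LRU->MRU): [Q J K O]
  21. access K: HIT. Cache (LRU->MRU): [Q J O K]
  22. access C: MISS, evict Q. Cache (LRU->MRU): [J O K C]
  23. access J: HIT. Cache (LRU->MRU): [O K C J]
  24. access J: HIT. Cache (LRU->MRU): [O K C J]
  25. access J: HIT. Cache (LRU->MRU): [O K C J]
  26. access J: HIT. Cache (LRU->MRU): [O K C J]
  27. access J: HIT. Cache (LRU->MRU): [O K C J]
  28. access J: HIT. Cache (LRU->MRU): [O K C J]
  29. access J: HIT. Cache (LRU->MRU): [O K C J]
  30. access J: HIT. Cache (LRU->MRU): [O K C J]
  31. access C: HIT. Cache (LRU->MRU): [O K J C]
  32. access O: HIT. Cache (LRU->MRU): [K J C O]
  33. access Y: MISS, evict K. Cache (LRU->MRU): [J C O Y]
  34. access Y: HIT. Cache (LRU->MRU): [J C O Y]
  35. access J: HIT. Cache (LRU->MRU): [C O Y J]
  36. access Q: MISS, evict C. Cache (LRU->MRU): [O Y J Q]
  37. access C: MISS, evict O. Cache (LRU->MRU): [Y J Q C]
  38. access K: MISS, evict Y. Cache (LRU->MRU): [J Q C K]
  39. access J: HIT. Cache (LRU->MRU): [Q C K J]
  40. access Z: MISS, evict Q. Cache (LRU->MRU): [C K J Z]
Total: 29 hits, 11 misses, 7 evictions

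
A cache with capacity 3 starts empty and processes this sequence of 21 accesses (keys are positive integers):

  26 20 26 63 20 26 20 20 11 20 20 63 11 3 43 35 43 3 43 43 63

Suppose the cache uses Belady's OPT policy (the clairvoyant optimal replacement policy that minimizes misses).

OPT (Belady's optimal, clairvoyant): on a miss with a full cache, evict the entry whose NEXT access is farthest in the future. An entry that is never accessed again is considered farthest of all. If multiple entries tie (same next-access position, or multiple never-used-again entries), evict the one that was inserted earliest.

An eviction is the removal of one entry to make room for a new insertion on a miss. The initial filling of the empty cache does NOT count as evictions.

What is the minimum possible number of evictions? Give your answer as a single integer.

Answer: 5

Derivation:
OPT (Belady) simulation (capacity=3):
  1. access 26: MISS. Cache: [26]
  2. access 20: MISS. Cache: [26 20]
  3. access 26: HIT. Next use of 26: step 6. Cache: [26 20]
  4. access 63: MISS. Cache: [26 20 63]
  5. access 20: HIT. Next use of 20: step 7. Cache: [26 20 63]
  6. access 26: HIT. Next use of 26: never. Cache: [26 20 63]
  7. access 20: HIT. Next use of 20: step 8. Cache: [26 20 63]
  8. access 20: HIT. Next use of 20: step 10. Cache: [26 20 63]
  9. access 11: MISS, evict 26 (next use: never). Cache: [20 63 11]
  10. access 20: HIT. Next use of 20: step 11. Cache: [20 63 11]
  11. access 20: HIT. Next use of 20: never. Cache: [20 63 11]
  12. access 63: HIT. Next use of 63: step 21. Cache: [20 63 11]
  13. access 11: HIT. Next use of 11: never. Cache: [20 63 11]
  14. access 3: MISS, evict 20 (next use: never). Cache: [63 11 3]
  15. access 43: MISS, evict 11 (next use: never). Cache: [63 3 43]
  16. access 35: MISS, evict 63 (next use: step 21). Cache: [3 43 35]
  17. access 43: HIT. Next use of 43: step 19. Cache: [3 43 35]
  18. access 3: HIT. Next use of 3: never. Cache: [3 43 35]
  19. access 43: HIT. Next use of 43: step 20. Cache: [3 43 35]
  20. access 43: HIT. Next use of 43: never. Cache: [3 43 35]
  21. access 63: MISS, evict 3 (next use: never). Cache: [43 35 63]
Total: 13 hits, 8 misses, 5 evictions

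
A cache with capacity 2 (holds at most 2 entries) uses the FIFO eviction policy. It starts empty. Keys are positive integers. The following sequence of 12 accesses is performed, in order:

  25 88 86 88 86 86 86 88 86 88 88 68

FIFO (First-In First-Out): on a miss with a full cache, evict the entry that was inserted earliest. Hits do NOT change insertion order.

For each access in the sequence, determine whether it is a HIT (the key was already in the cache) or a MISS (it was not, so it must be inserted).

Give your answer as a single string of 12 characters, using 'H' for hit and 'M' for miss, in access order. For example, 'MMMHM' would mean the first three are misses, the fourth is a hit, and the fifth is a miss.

FIFO simulation (capacity=2):
  1. access 25: MISS. Cache (old->new): [25]
  2. access 88: MISS. Cache (old->new): [25 88]
  3. access 86: MISS, evict 25. Cache (old->new): [88 86]
  4. access 88: HIT. Cache (old->new): [88 86]
  5. access 86: HIT. Cache (old->new): [88 86]
  6. access 86: HIT. Cache (old->new): [88 86]
  7. access 86: HIT. Cache (old->new): [88 86]
  8. access 88: HIT. Cache (old->new): [88 86]
  9. access 86: HIT. Cache (old->new): [88 86]
  10. access 88: HIT. Cache (old->new): [88 86]
  11. access 88: HIT. Cache (old->new): [88 86]
  12. access 68: MISS, evict 88. Cache (old->new): [86 68]
Total: 8 hits, 4 misses, 2 evictions

Answer: MMMHHHHHHHHM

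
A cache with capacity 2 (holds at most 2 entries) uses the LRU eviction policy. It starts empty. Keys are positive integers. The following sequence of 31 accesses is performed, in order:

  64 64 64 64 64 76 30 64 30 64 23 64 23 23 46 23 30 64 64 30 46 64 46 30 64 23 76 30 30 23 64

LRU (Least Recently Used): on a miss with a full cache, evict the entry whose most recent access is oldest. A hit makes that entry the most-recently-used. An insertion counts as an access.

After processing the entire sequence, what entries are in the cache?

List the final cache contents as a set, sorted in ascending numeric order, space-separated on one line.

Answer: 23 64

Derivation:
LRU simulation (capacity=2):
  1. access 64: MISS. Cache (LRU->MRU): [64]
  2. access 64: HIT. Cache (LRU->MRU): [64]
  3. access 64: HIT. Cache (LRU->MRU): [64]
  4. access 64: HIT. Cache (LRU->MRU): [64]
  5. access 64: HIT. Cache (LRU->MRU): [64]
  6. access 76: MISS. Cache (LRU->MRU): [64 76]
  7. access 30: MISS, evict 64. Cache (LRU->MRU): [76 30]
  8. access 64: MISS, evict 76. Cache (LRU->MRU): [30 64]
  9. access 30: HIT. Cache (LRU->MRU): [64 30]
  10. access 64: HIT. Cache (LRU->MRU): [30 64]
  11. access 23: MISS, evict 30. Cache (LRU->MRU): [64 23]
  12. access 64: HIT. Cache (LRU->MRU): [23 64]
  13. access 23: HIT. Cache (LRU->MRU): [64 23]
  14. access 23: HIT. Cache (LRU->MRU): [64 23]
  15. access 46: MISS, evict 64. Cache (LRU->MRU): [23 46]
  16. access 23: HIT. Cache (LRU->MRU): [46 23]
  17. access 30: MISS, evict 46. Cache (LRU->MRU): [23 30]
  18. access 64: MISS, evict 23. Cache (LRU->MRU): [30 64]
  19. access 64: HIT. Cache (LRU->MRU): [30 64]
  20. access 30: HIT. Cache (LRU->MRU): [64 30]
  21. access 46: MISS, evict 64. Cache (LRU->MRU): [30 46]
  22. access 64: MISS, evict 30. Cache (LRU->MRU): [46 64]
  23. access 46: HIT. Cache (LRU->MRU): [64 46]
  24. access 30: MISS, evict 64. Cache (LRU->MRU): [46 30]
  25. access 64: MISS, evict 46. Cache (LRU->MRU): [30 64]
  26. access 23: MISS, evict 30. Cache (LRU->MRU): [64 23]
  27. access 76: MISS, evict 64. Cache (LRU->MRU): [23 76]
  28. access 30: MISS, evict 23. Cache (LRU->MRU): [76 30]
  29. access 30: HIT. Cache (LRU->MRU): [76 30]
  30. access 23: MISS, evict 76. Cache (LRU->MRU): [30 23]
  31. access 64: MISS, evict 30. Cache (LRU->MRU): [23 64]
Total: 14 hits, 17 misses, 15 evictions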